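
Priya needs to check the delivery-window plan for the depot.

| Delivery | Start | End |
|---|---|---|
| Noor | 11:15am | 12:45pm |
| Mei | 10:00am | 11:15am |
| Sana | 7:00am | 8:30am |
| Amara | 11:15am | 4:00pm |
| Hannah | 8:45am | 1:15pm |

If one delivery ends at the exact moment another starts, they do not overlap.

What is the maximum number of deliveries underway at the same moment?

Sort all start/end points and keep a running count:
7:00am start Sana → 1
8:30am end Sana → 0
8:45am start Hannah → 1
10:00am start Mei → 2
11:15am end Mei → 1
11:15am start Amara → 2
11:15am start Noor → 3
12:45pm end Noor → 2
1:15pm end Hannah → 1
4:00pm end Amara → 0
Peak is 3, at 11:15am (Amara, Hannah, Noor).

3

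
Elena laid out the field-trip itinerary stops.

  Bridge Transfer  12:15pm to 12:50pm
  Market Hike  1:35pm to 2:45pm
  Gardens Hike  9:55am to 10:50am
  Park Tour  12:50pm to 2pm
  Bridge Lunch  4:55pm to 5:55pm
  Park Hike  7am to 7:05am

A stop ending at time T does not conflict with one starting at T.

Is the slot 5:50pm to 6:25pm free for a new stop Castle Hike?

No — it overlaps Bridge Lunch

Park Hike: ends 7:05am at or before Castle Hike starts 5:50pm → clear.
Gardens Hike: ends 10:50am at or before Castle Hike starts 5:50pm → clear.
Bridge Transfer: ends 12:50pm at or before Castle Hike starts 5:50pm → clear.
Park Tour: ends 2pm at or before Castle Hike starts 5:50pm → clear.
Market Hike: ends 2:45pm at or before Castle Hike starts 5:50pm → clear.
Bridge Lunch: starts 4:55pm before Castle Hike ends 6:25pm, and ends 5:55pm after Castle Hike starts 5:50pm → overlap.
Castle Hike overlaps Bridge Lunch.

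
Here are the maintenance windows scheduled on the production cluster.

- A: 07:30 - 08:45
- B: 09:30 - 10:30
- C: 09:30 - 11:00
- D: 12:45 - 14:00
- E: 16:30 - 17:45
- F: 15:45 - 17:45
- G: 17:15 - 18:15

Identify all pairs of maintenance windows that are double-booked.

B & C, E & F, E & G, F & G

Sorted by start: A, B, C, D, F, E, G.
B starts after A ends — done with A.
C starts before B ends → B and C overlap.
D starts after B ends — done with B.
D starts after C ends — done with C.
F starts after D ends — done with D.
E starts before F ends → F and E overlap.
G starts before F ends → F and G overlap.
G starts before E ends → E and G overlap.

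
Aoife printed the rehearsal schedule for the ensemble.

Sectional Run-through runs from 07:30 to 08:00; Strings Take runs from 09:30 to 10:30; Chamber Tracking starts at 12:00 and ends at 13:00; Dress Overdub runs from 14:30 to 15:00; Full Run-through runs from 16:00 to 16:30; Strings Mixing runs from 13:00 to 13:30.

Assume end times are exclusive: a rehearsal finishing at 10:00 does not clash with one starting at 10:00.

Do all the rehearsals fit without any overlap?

Yes

Sorted by start: Sectional Run-through, Strings Take, Chamber Tracking, Strings Mixing, Dress Overdub, Full Run-through.
Strings Take starts after Sectional Run-through ends; Sectional Run-through is clear from here.
Chamber Tracking starts after Strings Take ends; Strings Take is clear from here.
Strings Mixing starts exactly when Chamber Tracking ends (back-to-back, no overlap); Chamber Tracking is clear from here.
Dress Overdub starts after Strings Mixing ends; Strings Mixing is clear from here.
Full Run-through starts after Dress Overdub ends.
Every pair is clear; the schedule has no overlaps.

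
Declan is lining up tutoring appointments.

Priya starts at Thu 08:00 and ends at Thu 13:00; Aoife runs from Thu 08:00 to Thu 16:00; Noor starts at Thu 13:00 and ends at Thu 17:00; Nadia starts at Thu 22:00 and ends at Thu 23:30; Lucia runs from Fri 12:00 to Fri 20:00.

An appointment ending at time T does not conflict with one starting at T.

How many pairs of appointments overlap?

Two intervals overlap when each starts before the other ends.
Sorted by start: Priya, Aoife, Noor, Nadia, Lucia.
Aoife starts before Priya ends → Priya and Aoife overlap.
Noor starts exactly when Priya ends (back-to-back, no overlap), so nothing later overlaps Priya either.
Noor starts before Aoife ends → Aoife and Noor overlap.
Nadia starts after Aoife ends, so nothing later overlaps Aoife either.
Nadia starts after Noor ends, so nothing later overlaps Noor either.
Lucia starts after Nadia ends.
Overlapping pairs: Aoife & Noor, Aoife & Priya — 2 in total.

2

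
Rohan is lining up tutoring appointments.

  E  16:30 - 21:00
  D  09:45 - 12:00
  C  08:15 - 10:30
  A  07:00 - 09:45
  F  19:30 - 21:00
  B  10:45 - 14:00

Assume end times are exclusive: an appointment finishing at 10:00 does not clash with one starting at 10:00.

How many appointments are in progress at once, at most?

Sweep the timeline, counting +1 at each start and −1 at each end (ends before starts at a tie):
07:00 start A → 1
08:15 start C → 2
09:45 end A → 1
09:45 start D → 2
10:30 end C → 1
10:45 start B → 2
12:00 end D → 1
14:00 end B → 0
16:30 start E → 1
19:30 start F → 2
21:00 end E → 1
21:00 end F → 0
Peak is 2, at 08:15 (A, C).

2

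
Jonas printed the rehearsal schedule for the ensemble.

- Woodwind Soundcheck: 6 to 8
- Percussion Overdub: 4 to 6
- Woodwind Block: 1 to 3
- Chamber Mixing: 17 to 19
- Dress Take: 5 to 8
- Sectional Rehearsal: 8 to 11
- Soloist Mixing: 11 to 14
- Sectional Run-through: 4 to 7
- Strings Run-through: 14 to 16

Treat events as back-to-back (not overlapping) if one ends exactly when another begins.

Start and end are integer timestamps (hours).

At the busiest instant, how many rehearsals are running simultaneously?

3

Walk through starts and ends in time order (an end at T is processed before a start at T):
1 start Woodwind Block → 1
3 end Woodwind Block → 0
4 start Percussion Overdub → 1
4 start Sectional Run-through → 2
5 start Dress Take → 3
6 end Percussion Overdub → 2
6 start Woodwind Soundcheck → 3
7 end Sectional Run-through → 2
8 end Dress Take → 1
8 end Woodwind Soundcheck → 0
8 start Sectional Rehearsal → 1
11 end Sectional Rehearsal → 0
11 start Soloist Mixing → 1
14 end Soloist Mixing → 0
14 start Strings Run-through → 1
16 end Strings Run-through → 0
17 start Chamber Mixing → 1
19 end Chamber Mixing → 0
Peak is 3, at 5 (Dress Take, Percussion Overdub, Sectional Run-through).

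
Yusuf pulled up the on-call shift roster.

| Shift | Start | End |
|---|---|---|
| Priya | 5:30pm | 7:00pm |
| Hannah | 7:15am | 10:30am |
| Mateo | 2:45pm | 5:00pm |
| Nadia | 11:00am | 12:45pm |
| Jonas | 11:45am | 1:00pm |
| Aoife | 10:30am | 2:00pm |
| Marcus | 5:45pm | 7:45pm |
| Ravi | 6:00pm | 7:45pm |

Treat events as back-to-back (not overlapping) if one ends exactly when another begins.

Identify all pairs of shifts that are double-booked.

Sorted by start: Hannah, Aoife, Nadia, Jonas, Mateo, Priya, Marcus, Ravi.
Aoife starts exactly when Hannah ends (back-to-back, no overlap), so nothing later overlaps Hannah either.
Nadia starts before Aoife ends → Aoife and Nadia overlap.
Jonas starts before Aoife ends → Aoife and Jonas overlap.
Mateo starts after Aoife ends, so nothing later overlaps Aoife either.
Jonas starts before Nadia ends → Nadia and Jonas overlap.
Mateo starts after Nadia ends, so nothing later overlaps Nadia either.
Mateo starts after Jonas ends, so nothing later overlaps Jonas either.
Priya starts after Mateo ends, so nothing later overlaps Mateo either.
Marcus starts before Priya ends → Priya and Marcus overlap.
Ravi starts before Priya ends → Priya and Ravi overlap.
Ravi starts before Marcus ends → Marcus and Ravi overlap.

Aoife & Jonas, Aoife & Nadia, Jonas & Nadia, Marcus & Priya, Marcus & Ravi, Priya & Ravi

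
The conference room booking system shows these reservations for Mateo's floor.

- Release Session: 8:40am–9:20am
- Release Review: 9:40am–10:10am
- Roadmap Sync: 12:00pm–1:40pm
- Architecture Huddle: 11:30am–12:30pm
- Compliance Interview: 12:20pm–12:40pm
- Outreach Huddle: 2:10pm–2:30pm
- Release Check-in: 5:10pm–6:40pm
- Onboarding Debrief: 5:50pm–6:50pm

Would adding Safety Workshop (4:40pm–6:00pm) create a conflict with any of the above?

Yes — it overlaps Onboarding Debrief, Release Check-in

Release Session: ends 9:20am at or before Safety Workshop starts 4:40pm → clear.
Release Review: ends 10:10am at or before Safety Workshop starts 4:40pm → clear.
Architecture Huddle: ends 12:30pm at or before Safety Workshop starts 4:40pm → clear.
Roadmap Sync: ends 1:40pm at or before Safety Workshop starts 4:40pm → clear.
Compliance Interview: ends 12:40pm at or before Safety Workshop starts 4:40pm → clear.
Outreach Huddle: ends 2:30pm at or before Safety Workshop starts 4:40pm → clear.
Release Check-in: starts 5:10pm before Safety Workshop ends 6:00pm, and ends 6:40pm after Safety Workshop starts 4:40pm → overlap.
Onboarding Debrief: starts 5:50pm before Safety Workshop ends 6:00pm, and ends 6:50pm after Safety Workshop starts 4:40pm → overlap.
Safety Workshop overlaps Release Check-in, Onboarding Debrief.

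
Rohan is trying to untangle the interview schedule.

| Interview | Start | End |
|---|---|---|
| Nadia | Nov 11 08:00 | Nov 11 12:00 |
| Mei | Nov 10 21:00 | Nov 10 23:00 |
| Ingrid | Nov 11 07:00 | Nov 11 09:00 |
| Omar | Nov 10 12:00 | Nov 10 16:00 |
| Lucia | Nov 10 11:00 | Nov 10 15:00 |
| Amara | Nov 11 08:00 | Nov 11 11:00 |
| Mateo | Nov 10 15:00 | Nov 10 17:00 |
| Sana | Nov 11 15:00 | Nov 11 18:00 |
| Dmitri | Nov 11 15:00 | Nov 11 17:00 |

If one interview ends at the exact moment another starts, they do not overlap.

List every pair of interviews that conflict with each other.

Amara & Ingrid, Amara & Nadia, Dmitri & Sana, Ingrid & Nadia, Lucia & Omar, Mateo & Omar

Check each pair: they overlap iff neither finishes before the other starts.
Sorted by start: Lucia, Omar, Mateo, Mei, Ingrid, Nadia, Amara, Sana, Dmitri.
Omar starts before Lucia ends → Lucia and Omar overlap.
Mateo starts exactly when Lucia ends (back-to-back, no overlap), so Lucia has no further overlaps.
Mateo starts before Omar ends → Omar and Mateo overlap.
Mei starts after Omar ends, so Omar has no further overlaps.
Mei starts after Mateo ends, so Mateo has no further overlaps.
Ingrid starts after Mei ends, so Mei has no further overlaps.
Nadia starts before Ingrid ends → Ingrid and Nadia overlap.
Amara starts before Ingrid ends → Ingrid and Amara overlap.
Sana starts after Ingrid ends, so Ingrid has no further overlaps.
Amara starts before Nadia ends → Nadia and Amara overlap.
Sana starts after Nadia ends, so Nadia has no further overlaps.
Sana starts after Amara ends, so Amara has no further overlaps.
Dmitri starts before Sana ends → Sana and Dmitri overlap.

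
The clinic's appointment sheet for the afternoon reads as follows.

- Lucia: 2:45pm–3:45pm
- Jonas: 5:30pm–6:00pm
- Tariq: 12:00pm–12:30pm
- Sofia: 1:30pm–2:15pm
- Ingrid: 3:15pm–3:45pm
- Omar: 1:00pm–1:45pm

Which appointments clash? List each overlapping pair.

Ingrid & Lucia, Omar & Sofia

Check each pair: they overlap iff neither finishes before the other starts.
Sorted by start: Tariq, Omar, Sofia, Lucia, Ingrid, Jonas.
Omar starts after Tariq ends, so Tariq has no further overlaps.
Sofia starts before Omar ends → Omar and Sofia overlap.
Lucia starts after Omar ends, so Omar has no further overlaps.
Lucia starts after Sofia ends, so Sofia has no further overlaps.
Ingrid starts before Lucia ends → Lucia and Ingrid overlap.
Jonas starts after Lucia ends.
Jonas starts after Ingrid ends.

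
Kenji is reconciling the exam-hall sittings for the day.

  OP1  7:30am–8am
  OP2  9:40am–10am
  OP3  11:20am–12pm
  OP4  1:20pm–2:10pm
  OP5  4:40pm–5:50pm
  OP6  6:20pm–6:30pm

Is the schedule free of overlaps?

Yes

Sorted by start: OP1, OP2, OP3, OP4, OP5, OP6.
OP2 starts after OP1 ends, so nothing later overlaps OP1 either.
OP3 starts after OP2 ends, so nothing later overlaps OP2 either.
OP4 starts after OP3 ends, so nothing later overlaps OP3 either.
OP5 starts after OP4 ends, so nothing later overlaps OP4 either.
OP6 starts after OP5 ends.
Every pair is clear; the schedule has no overlaps.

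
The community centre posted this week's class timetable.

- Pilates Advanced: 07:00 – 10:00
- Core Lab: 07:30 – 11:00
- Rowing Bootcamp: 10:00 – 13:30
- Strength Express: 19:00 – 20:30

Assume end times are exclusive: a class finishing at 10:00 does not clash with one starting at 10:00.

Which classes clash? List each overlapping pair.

Core Lab & Pilates Advanced, Core Lab & Rowing Bootcamp

Check each pair: they overlap iff neither finishes before the other starts.
Sorted by start: Pilates Advanced, Core Lab, Rowing Bootcamp, Strength Express.
Core Lab starts before Pilates Advanced ends → Pilates Advanced and Core Lab overlap.
Rowing Bootcamp starts exactly when Pilates Advanced ends (back-to-back, no overlap), so nothing later overlaps Pilates Advanced either.
Rowing Bootcamp starts before Core Lab ends → Core Lab and Rowing Bootcamp overlap.
Strength Express starts after Core Lab ends.
Strength Express starts after Rowing Bootcamp ends.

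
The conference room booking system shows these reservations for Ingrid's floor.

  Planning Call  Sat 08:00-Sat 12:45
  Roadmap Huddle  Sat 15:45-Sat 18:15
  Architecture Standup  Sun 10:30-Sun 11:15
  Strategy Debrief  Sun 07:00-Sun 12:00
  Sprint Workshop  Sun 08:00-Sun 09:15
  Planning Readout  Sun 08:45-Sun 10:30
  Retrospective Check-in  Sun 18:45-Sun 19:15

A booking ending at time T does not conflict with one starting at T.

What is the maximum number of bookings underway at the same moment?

Sort all start/end points and keep a running count:
Sat 08:00 start Planning Call → 1
Sat 12:45 end Planning Call → 0
Sat 15:45 start Roadmap Huddle → 1
Sat 18:15 end Roadmap Huddle → 0
Sun 07:00 start Strategy Debrief → 1
Sun 08:00 start Sprint Workshop → 2
Sun 08:45 start Planning Readout → 3
Sun 09:15 end Sprint Workshop → 2
Sun 10:30 end Planning Readout → 1
Sun 10:30 start Architecture Standup → 2
Sun 11:15 end Architecture Standup → 1
Sun 12:00 end Strategy Debrief → 0
Sun 18:45 start Retrospective Check-in → 1
Sun 19:15 end Retrospective Check-in → 0
Peak is 3, at Sun 08:45 (Planning Readout, Sprint Workshop, Strategy Debrief).

3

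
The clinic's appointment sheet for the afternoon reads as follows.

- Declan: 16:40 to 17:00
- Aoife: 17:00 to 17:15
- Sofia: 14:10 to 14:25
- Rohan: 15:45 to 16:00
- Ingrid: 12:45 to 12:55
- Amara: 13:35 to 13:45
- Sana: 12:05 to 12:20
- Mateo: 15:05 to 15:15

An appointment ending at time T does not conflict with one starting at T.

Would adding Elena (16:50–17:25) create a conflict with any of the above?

Yes — it overlaps Aoife, Declan

Sana: ends 12:20 at or before Elena starts 16:50 → clear.
Ingrid: ends 12:55 at or before Elena starts 16:50 → clear.
Amara: ends 13:45 at or before Elena starts 16:50 → clear.
Sofia: ends 14:25 at or before Elena starts 16:50 → clear.
Mateo: ends 15:15 at or before Elena starts 16:50 → clear.
Rohan: ends 16:00 at or before Elena starts 16:50 → clear.
Declan: starts 16:40 before Elena ends 17:25, and ends 17:00 after Elena starts 16:50 → overlap.
Aoife: starts 17:00 before Elena ends 17:25, and ends 17:15 after Elena starts 16:50 → overlap.
Elena overlaps Declan, Aoife.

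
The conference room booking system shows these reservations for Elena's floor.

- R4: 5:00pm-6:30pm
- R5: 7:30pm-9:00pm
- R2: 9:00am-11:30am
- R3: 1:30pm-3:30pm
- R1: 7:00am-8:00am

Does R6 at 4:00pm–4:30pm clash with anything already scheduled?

No — it doesn't clash with anything

R1: ends 8:00am at or before R6 starts 4:00pm → clear.
R2: ends 11:30am at or before R6 starts 4:00pm → clear.
R3: ends 3:30pm at or before R6 starts 4:00pm → clear.
R4: starts 5:00pm at or after R6 ends 4:30pm → clear.
R5: starts 7:30pm at or after R6 ends 4:30pm → clear.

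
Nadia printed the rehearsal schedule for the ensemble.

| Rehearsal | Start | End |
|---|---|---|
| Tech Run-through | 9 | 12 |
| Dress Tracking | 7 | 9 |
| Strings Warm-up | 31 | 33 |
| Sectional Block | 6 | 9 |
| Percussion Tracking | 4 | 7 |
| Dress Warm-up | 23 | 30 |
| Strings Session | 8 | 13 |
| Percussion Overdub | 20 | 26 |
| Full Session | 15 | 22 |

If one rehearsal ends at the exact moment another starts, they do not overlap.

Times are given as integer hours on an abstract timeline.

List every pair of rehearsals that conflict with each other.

Check each pair: they overlap iff neither finishes before the other starts.
Sorted by start: Percussion Tracking, Sectional Block, Dress Tracking, Strings Session, Tech Run-through, Full Session, Percussion Overdub, Dress Warm-up, Strings Warm-up.
Sectional Block starts before Percussion Tracking ends → Percussion Tracking and Sectional Block overlap.
Dress Tracking starts exactly when Percussion Tracking ends (back-to-back, no overlap), so Percussion Tracking has no further overlaps.
Dress Tracking starts before Sectional Block ends → Sectional Block and Dress Tracking overlap.
Strings Session starts before Sectional Block ends → Sectional Block and Strings Session overlap.
Tech Run-through starts exactly when Sectional Block ends (back-to-back, no overlap), so Sectional Block has no further overlaps.
Strings Session starts before Dress Tracking ends → Dress Tracking and Strings Session overlap.
Tech Run-through starts exactly when Dress Tracking ends (back-to-back, no overlap), so Dress Tracking has no further overlaps.
Tech Run-through starts before Strings Session ends → Strings Session and Tech Run-through overlap.
Full Session starts after Strings Session ends, so Strings Session has no further overlaps.
Full Session starts after Tech Run-through ends, so Tech Run-through has no further overlaps.
Percussion Overdub starts before Full Session ends → Full Session and Percussion Overdub overlap.
Dress Warm-up starts after Full Session ends, so Full Session has no further overlaps.
Dress Warm-up starts before Percussion Overdub ends → Percussion Overdub and Dress Warm-up overlap.
Strings Warm-up starts after Percussion Overdub ends.
Strings Warm-up starts after Dress Warm-up ends.

Dress Tracking & Sectional Block, Dress Tracking & Strings Session, Dress Warm-up & Percussion Overdub, Full Session & Percussion Overdub, Percussion Tracking & Sectional Block, Sectional Block & Strings Session, Strings Session & Tech Run-through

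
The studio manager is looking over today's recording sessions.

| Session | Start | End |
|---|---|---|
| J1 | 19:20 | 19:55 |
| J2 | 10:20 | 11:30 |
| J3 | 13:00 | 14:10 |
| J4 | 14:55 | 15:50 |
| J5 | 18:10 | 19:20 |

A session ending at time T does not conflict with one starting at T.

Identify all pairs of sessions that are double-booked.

none

Sorted by start: J2, J3, J4, J5, J1.
J3 starts after J2 ends; J2 is clear from here.
J4 starts after J3 ends; J3 is clear from here.
J5 starts after J4 ends; J4 is clear from here.
J1 starts exactly when J5 ends (back-to-back, no overlap).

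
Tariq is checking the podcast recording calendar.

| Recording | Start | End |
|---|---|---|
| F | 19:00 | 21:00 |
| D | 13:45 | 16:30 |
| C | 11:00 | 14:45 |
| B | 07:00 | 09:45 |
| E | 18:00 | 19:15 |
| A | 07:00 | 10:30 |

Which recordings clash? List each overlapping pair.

Sorted by start: A, B, C, D, E, F.
B starts before A ends → A and B overlap.
C starts after A ends, so nothing later overlaps A either.
C starts after B ends, so nothing later overlaps B either.
D starts before C ends → C and D overlap.
E starts after C ends, so nothing later overlaps C either.
E starts after D ends, so nothing later overlaps D either.
F starts before E ends → E and F overlap.

A & B, C & D, E & F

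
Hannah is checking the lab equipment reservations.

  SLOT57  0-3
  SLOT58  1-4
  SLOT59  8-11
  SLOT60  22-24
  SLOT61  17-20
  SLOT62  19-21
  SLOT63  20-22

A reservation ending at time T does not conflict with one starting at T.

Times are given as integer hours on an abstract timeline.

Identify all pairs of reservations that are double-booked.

SLOT57 & SLOT58, SLOT61 & SLOT62, SLOT62 & SLOT63

Check each pair: they overlap iff neither finishes before the other starts.
Sorted by start: SLOT57, SLOT58, SLOT59, SLOT61, SLOT62, SLOT63, SLOT60.
SLOT58 starts before SLOT57 ends → SLOT57 and SLOT58 overlap.
SLOT59 starts after SLOT57 ends; SLOT57 is clear from here.
SLOT59 starts after SLOT58 ends; SLOT58 is clear from here.
SLOT61 starts after SLOT59 ends; SLOT59 is clear from here.
SLOT62 starts before SLOT61 ends → SLOT61 and SLOT62 overlap.
SLOT63 starts exactly when SLOT61 ends (back-to-back, no overlap); SLOT61 is clear from here.
SLOT63 starts before SLOT62 ends → SLOT62 and SLOT63 overlap.
SLOT60 starts after SLOT62 ends.
SLOT60 starts exactly when SLOT63 ends (back-to-back, no overlap).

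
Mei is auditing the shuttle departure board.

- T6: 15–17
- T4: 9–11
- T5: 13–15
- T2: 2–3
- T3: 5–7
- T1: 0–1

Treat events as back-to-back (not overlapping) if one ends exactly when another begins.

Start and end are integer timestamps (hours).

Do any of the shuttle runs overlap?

No

Sorted by start: T1, T2, T3, T4, T5, T6.
T2 starts after T1 ends, so T1 has no further overlaps.
T3 starts after T2 ends, so T2 has no further overlaps.
T4 starts after T3 ends, so T3 has no further overlaps.
T5 starts after T4 ends, so T4 has no further overlaps.
T6 starts exactly when T5 ends (back-to-back, no overlap).
Every pair is clear; the schedule has no overlaps.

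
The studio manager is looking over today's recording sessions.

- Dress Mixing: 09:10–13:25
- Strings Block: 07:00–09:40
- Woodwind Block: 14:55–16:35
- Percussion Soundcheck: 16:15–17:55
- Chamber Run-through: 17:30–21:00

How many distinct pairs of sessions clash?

3

Sorted by start: Strings Block, Dress Mixing, Woodwind Block, Percussion Soundcheck, Chamber Run-through.
Dress Mixing starts before Strings Block ends → Strings Block and Dress Mixing overlap.
Woodwind Block starts after Strings Block ends; Strings Block is clear from here.
Woodwind Block starts after Dress Mixing ends; Dress Mixing is clear from here.
Percussion Soundcheck starts before Woodwind Block ends → Woodwind Block and Percussion Soundcheck overlap.
Chamber Run-through starts after Woodwind Block ends.
Chamber Run-through starts before Percussion Soundcheck ends → Percussion Soundcheck and Chamber Run-through overlap.
Overlapping pairs: Chamber Run-through & Percussion Soundcheck, Dress Mixing & Strings Block, Percussion Soundcheck & Woodwind Block — 3 in total.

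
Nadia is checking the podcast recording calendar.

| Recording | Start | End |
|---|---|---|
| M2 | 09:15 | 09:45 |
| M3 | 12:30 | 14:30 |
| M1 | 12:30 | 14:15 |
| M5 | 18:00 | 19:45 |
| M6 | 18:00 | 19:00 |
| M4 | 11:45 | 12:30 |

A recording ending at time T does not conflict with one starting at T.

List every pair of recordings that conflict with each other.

M1 & M3, M5 & M6

Sorted by start: M2, M4, M1, M3, M5, M6.
M4 starts after M2 ends — done with M2.
M1 starts exactly when M4 ends (back-to-back, no overlap) — done with M4.
M3 starts before M1 ends → M1 and M3 overlap.
M5 starts after M1 ends — done with M1.
M5 starts after M3 ends — done with M3.
M6 starts before M5 ends → M5 and M6 overlap.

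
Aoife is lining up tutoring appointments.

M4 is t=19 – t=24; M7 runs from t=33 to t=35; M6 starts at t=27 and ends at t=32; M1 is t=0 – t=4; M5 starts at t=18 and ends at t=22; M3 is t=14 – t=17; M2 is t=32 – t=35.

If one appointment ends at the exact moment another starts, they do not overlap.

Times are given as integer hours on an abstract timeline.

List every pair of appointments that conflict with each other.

Sorted by start: M1, M3, M5, M4, M6, M2, M7.
M3 starts after M1 ends; M1 is clear from here.
M5 starts after M3 ends; M3 is clear from here.
M4 starts before M5 ends → M5 and M4 overlap.
M6 starts after M5 ends; M5 is clear from here.
M6 starts after M4 ends; M4 is clear from here.
M2 starts exactly when M6 ends (back-to-back, no overlap); M6 is clear from here.
M7 starts before M2 ends → M2 and M7 overlap.

M2 & M7, M4 & M5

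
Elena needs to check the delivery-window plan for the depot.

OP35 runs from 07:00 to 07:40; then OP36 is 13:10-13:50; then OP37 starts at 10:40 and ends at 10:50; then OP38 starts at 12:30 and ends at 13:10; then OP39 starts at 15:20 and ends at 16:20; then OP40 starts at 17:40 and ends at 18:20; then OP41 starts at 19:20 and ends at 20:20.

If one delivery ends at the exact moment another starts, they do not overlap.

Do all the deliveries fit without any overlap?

Sorted by start: OP35, OP37, OP38, OP36, OP39, OP40, OP41.
OP37 starts after OP35 ends, so nothing later overlaps OP35 either.
OP38 starts after OP37 ends, so nothing later overlaps OP37 either.
OP36 starts exactly when OP38 ends (back-to-back, no overlap), so nothing later overlaps OP38 either.
OP39 starts after OP36 ends, so nothing later overlaps OP36 either.
OP40 starts after OP39 ends, so nothing later overlaps OP39 either.
OP41 starts after OP40 ends.
Every pair is clear; the schedule has no overlaps.

Yes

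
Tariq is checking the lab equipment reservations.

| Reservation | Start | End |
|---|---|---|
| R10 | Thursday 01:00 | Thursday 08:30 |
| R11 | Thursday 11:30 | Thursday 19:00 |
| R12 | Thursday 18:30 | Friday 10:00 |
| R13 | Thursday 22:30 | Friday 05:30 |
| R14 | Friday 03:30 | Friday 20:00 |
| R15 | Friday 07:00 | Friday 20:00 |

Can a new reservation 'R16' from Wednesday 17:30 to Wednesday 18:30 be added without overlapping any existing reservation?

R10: starts Thursday 01:00 at or after R16 ends Wednesday 18:30 → clear.
R11: starts Thursday 11:30 at or after R16 ends Wednesday 18:30 → clear.
R12: starts Thursday 18:30 at or after R16 ends Wednesday 18:30 → clear.
R13: starts Thursday 22:30 at or after R16 ends Wednesday 18:30 → clear.
R14: starts Friday 03:30 at or after R16 ends Wednesday 18:30 → clear.
R15: starts Friday 07:00 at or after R16 ends Wednesday 18:30 → clear.

Yes — the slot is free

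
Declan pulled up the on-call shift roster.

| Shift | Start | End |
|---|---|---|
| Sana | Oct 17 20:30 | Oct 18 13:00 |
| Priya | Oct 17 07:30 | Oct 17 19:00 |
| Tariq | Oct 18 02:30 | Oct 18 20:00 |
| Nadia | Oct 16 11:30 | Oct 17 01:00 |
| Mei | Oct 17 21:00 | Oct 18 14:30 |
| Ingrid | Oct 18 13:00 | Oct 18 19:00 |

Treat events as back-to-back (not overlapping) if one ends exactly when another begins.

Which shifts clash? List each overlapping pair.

Sorted by start: Nadia, Priya, Sana, Mei, Tariq, Ingrid.
Priya starts after Nadia ends, so nothing later overlaps Nadia either.
Sana starts after Priya ends, so nothing later overlaps Priya either.
Mei starts before Sana ends → Sana and Mei overlap.
Tariq starts before Sana ends → Sana and Tariq overlap.
Ingrid starts exactly when Sana ends (back-to-back, no overlap).
Tariq starts before Mei ends → Mei and Tariq overlap.
Ingrid starts before Mei ends → Mei and Ingrid overlap.
Ingrid starts before Tariq ends → Tariq and Ingrid overlap.

Ingrid & Mei, Ingrid & Tariq, Mei & Sana, Mei & Tariq, Sana & Tariq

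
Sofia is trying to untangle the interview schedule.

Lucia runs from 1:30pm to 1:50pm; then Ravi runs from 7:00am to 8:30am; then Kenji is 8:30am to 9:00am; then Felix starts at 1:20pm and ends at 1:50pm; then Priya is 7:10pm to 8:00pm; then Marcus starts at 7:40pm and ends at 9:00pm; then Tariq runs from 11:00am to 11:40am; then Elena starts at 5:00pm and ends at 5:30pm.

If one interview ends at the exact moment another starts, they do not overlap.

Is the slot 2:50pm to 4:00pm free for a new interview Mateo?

Ravi: ends 8:30am at or before Mateo starts 2:50pm → clear.
Kenji: ends 9:00am at or before Mateo starts 2:50pm → clear.
Tariq: ends 11:40am at or before Mateo starts 2:50pm → clear.
Felix: ends 1:50pm at or before Mateo starts 2:50pm → clear.
Lucia: ends 1:50pm at or before Mateo starts 2:50pm → clear.
Elena: starts 5:00pm at or after Mateo ends 4:00pm → clear.
Priya: starts 7:10pm at or after Mateo ends 4:00pm → clear.
Marcus: starts 7:40pm at or after Mateo ends 4:00pm → clear.

Yes — the slot is free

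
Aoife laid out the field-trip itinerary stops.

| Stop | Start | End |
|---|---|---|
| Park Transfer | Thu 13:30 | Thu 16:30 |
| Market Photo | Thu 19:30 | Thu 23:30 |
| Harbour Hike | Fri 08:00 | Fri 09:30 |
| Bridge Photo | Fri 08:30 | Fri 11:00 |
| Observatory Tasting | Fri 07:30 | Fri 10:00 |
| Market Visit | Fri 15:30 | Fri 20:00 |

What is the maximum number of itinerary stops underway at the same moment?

Sort all start/end points and keep a running count:
Thu 13:30 start Park Transfer → 1
Thu 16:30 end Park Transfer → 0
Thu 19:30 start Market Photo → 1
Thu 23:30 end Market Photo → 0
Fri 07:30 start Observatory Tasting → 1
Fri 08:00 start Harbour Hike → 2
Fri 08:30 start Bridge Photo → 3
Fri 09:30 end Harbour Hike → 2
Fri 10:00 end Observatory Tasting → 1
Fri 11:00 end Bridge Photo → 0
Fri 15:30 start Market Visit → 1
Fri 20:00 end Market Visit → 0
Peak is 3, at Fri 08:30 (Bridge Photo, Harbour Hike, Observatory Tasting).

3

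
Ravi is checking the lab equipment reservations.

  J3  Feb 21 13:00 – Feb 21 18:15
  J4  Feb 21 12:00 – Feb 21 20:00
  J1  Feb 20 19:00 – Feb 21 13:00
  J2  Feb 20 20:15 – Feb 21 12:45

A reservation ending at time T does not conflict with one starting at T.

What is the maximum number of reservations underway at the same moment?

Sort all start/end points and keep a running count:
Feb 20 19:00 start J1 → 1
Feb 20 20:15 start J2 → 2
Feb 21 12:00 start J4 → 3
Feb 21 12:45 end J2 → 2
Feb 21 13:00 end J1 → 1
Feb 21 13:00 start J3 → 2
Feb 21 18:15 end J3 → 1
Feb 21 20:00 end J4 → 0
Peak is 3, at Feb 21 12:00 (J1, J2, J4).

3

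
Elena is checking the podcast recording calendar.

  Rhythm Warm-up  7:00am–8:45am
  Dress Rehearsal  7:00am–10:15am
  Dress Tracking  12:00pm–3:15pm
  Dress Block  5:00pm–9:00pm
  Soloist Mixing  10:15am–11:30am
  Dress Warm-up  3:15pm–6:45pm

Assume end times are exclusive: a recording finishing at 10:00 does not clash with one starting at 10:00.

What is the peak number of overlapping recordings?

Sweep the timeline, counting +1 at each start and −1 at each end (ends before starts at a tie):
7:00am start Dress Rehearsal → 1
7:00am start Rhythm Warm-up → 2
8:45am end Rhythm Warm-up → 1
10:15am end Dress Rehearsal → 0
10:15am start Soloist Mixing → 1
11:30am end Soloist Mixing → 0
12:00pm start Dress Tracking → 1
3:15pm end Dress Tracking → 0
3:15pm start Dress Warm-up → 1
5:00pm start Dress Block → 2
6:45pm end Dress Warm-up → 1
9:00pm end Dress Block → 0
Peak is 2, at 7:00am (Dress Rehearsal, Rhythm Warm-up).

2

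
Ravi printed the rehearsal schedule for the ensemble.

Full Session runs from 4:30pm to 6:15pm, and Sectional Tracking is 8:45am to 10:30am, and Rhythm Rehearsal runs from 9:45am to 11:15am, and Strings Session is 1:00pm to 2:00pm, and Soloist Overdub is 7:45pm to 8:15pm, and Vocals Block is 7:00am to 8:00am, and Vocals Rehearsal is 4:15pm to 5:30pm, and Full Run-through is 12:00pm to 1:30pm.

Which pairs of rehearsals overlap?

Sorted by start: Vocals Block, Sectional Tracking, Rhythm Rehearsal, Full Run-through, Strings Session, Vocals Rehearsal, Full Session, Soloist Overdub.
Sectional Tracking starts after Vocals Block ends — done with Vocals Block.
Rhythm Rehearsal starts before Sectional Tracking ends → Sectional Tracking and Rhythm Rehearsal overlap.
Full Run-through starts after Sectional Tracking ends — done with Sectional Tracking.
Full Run-through starts after Rhythm Rehearsal ends — done with Rhythm Rehearsal.
Strings Session starts before Full Run-through ends → Full Run-through and Strings Session overlap.
Vocals Rehearsal starts after Full Run-through ends — done with Full Run-through.
Vocals Rehearsal starts after Strings Session ends — done with Strings Session.
Full Session starts before Vocals Rehearsal ends → Vocals Rehearsal and Full Session overlap.
Soloist Overdub starts after Vocals Rehearsal ends.
Soloist Overdub starts after Full Session ends.

Full Run-through & Strings Session, Full Session & Vocals Rehearsal, Rhythm Rehearsal & Sectional Tracking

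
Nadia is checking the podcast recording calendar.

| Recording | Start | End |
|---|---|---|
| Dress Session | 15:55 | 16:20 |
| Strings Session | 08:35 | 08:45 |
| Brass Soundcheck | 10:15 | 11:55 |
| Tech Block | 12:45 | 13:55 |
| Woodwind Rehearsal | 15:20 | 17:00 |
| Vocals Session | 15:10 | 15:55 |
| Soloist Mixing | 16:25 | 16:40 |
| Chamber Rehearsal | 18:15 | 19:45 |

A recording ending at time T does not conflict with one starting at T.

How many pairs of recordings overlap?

3

Sorted by start: Strings Session, Brass Soundcheck, Tech Block, Vocals Session, Woodwind Rehearsal, Dress Session, Soloist Mixing, Chamber Rehearsal.
Brass Soundcheck starts after Strings Session ends; Strings Session is clear from here.
Tech Block starts after Brass Soundcheck ends; Brass Soundcheck is clear from here.
Vocals Session starts after Tech Block ends; Tech Block is clear from here.
Woodwind Rehearsal starts before Vocals Session ends → Vocals Session and Woodwind Rehearsal overlap.
Dress Session starts exactly when Vocals Session ends (back-to-back, no overlap); Vocals Session is clear from here.
Dress Session starts before Woodwind Rehearsal ends → Woodwind Rehearsal and Dress Session overlap.
Soloist Mixing starts before Woodwind Rehearsal ends → Woodwind Rehearsal and Soloist Mixing overlap.
Chamber Rehearsal starts after Woodwind Rehearsal ends.
Soloist Mixing starts after Dress Session ends; Dress Session is clear from here.
Chamber Rehearsal starts after Soloist Mixing ends.
Overlapping pairs: Dress Session & Woodwind Rehearsal, Soloist Mixing & Woodwind Rehearsal, Vocals Session & Woodwind Rehearsal — 3 in total.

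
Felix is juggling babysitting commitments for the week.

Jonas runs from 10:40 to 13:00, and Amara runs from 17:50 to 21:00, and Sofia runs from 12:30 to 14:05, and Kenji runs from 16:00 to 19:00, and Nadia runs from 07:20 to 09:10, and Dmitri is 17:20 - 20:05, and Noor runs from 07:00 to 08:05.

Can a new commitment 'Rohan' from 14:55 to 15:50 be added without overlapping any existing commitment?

Noor: ends 08:05 at or before Rohan starts 14:55 → clear.
Nadia: ends 09:10 at or before Rohan starts 14:55 → clear.
Jonas: ends 13:00 at or before Rohan starts 14:55 → clear.
Sofia: ends 14:05 at or before Rohan starts 14:55 → clear.
Kenji: starts 16:00 at or after Rohan ends 15:50 → clear.
Dmitri: starts 17:20 at or after Rohan ends 15:50 → clear.
Amara: starts 17:50 at or after Rohan ends 15:50 → clear.

Yes — the slot is free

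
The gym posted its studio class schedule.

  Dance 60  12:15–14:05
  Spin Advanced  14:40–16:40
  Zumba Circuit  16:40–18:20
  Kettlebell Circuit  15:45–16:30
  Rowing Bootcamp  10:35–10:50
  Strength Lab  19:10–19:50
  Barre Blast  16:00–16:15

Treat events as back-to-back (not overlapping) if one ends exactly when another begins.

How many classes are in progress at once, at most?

Walk through starts and ends in time order (an end at T is processed before a start at T):
10:35 start Rowing Bootcamp → 1
10:50 end Rowing Bootcamp → 0
12:15 start Dance 60 → 1
14:05 end Dance 60 → 0
14:40 start Spin Advanced → 1
15:45 start Kettlebell Circuit → 2
16:00 start Barre Blast → 3
16:15 end Barre Blast → 2
16:30 end Kettlebell Circuit → 1
16:40 end Spin Advanced → 0
16:40 start Zumba Circuit → 1
18:20 end Zumba Circuit → 0
19:10 start Strength Lab → 1
19:50 end Strength Lab → 0
Peak is 3, at 16:00 (Barre Blast, Kettlebell Circuit, Spin Advanced).

3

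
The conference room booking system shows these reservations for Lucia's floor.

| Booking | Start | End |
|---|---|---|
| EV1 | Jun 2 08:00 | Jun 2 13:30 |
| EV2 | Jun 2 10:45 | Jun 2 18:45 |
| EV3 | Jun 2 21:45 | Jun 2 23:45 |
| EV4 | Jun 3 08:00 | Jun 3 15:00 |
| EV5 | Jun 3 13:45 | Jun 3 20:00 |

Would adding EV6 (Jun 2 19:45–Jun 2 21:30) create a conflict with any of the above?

EV1: ends Jun 2 13:30 at or before EV6 starts Jun 2 19:45 → clear.
EV2: ends Jun 2 18:45 at or before EV6 starts Jun 2 19:45 → clear.
EV3: starts Jun 2 21:45 at or after EV6 ends Jun 2 21:30 → clear.
EV4: starts Jun 3 08:00 at or after EV6 ends Jun 2 21:30 → clear.
EV5: starts Jun 3 13:45 at or after EV6 ends Jun 2 21:30 → clear.

No — it doesn't clash with anything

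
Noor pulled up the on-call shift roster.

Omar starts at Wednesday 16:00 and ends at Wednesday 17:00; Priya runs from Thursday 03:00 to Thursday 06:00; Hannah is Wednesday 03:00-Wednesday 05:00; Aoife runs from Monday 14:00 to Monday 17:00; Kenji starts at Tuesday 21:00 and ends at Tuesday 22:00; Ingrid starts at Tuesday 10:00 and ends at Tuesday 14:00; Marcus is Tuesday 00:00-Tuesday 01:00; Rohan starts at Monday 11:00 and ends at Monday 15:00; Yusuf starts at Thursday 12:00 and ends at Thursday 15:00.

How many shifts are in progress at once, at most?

Walk through starts and ends in time order (an end at T is processed before a start at T):
Monday 11:00 start Rohan → 1
Monday 14:00 start Aoife → 2
Monday 15:00 end Rohan → 1
Monday 17:00 end Aoife → 0
Tuesday 00:00 start Marcus → 1
Tuesday 01:00 end Marcus → 0
Tuesday 10:00 start Ingrid → 1
Tuesday 14:00 end Ingrid → 0
Tuesday 21:00 start Kenji → 1
Tuesday 22:00 end Kenji → 0
Wednesday 03:00 start Hannah → 1
Wednesday 05:00 end Hannah → 0
Wednesday 16:00 start Omar → 1
Wednesday 17:00 end Omar → 0
Thursday 03:00 start Priya → 1
Thursday 06:00 end Priya → 0
Thursday 12:00 start Yusuf → 1
Thursday 15:00 end Yusuf → 0
Peak is 2, at Monday 14:00 (Aoife, Rohan).

2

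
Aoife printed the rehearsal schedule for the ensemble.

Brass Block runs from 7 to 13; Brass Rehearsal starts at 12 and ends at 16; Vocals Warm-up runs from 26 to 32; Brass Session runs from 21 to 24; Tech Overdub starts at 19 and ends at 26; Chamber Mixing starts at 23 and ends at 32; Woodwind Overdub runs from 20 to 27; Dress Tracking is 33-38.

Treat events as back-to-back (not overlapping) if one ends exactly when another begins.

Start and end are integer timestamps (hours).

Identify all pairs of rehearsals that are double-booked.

Brass Block & Brass Rehearsal, Brass Session & Chamber Mixing, Brass Session & Tech Overdub, Brass Session & Woodwind Overdub, Chamber Mixing & Tech Overdub, Chamber Mixing & Vocals Warm-up, Chamber Mixing & Woodwind Overdub, Tech Overdub & Woodwind Overdub, Vocals Warm-up & Woodwind Overdub

Two intervals overlap when each starts before the other ends.
Sorted by start: Brass Block, Brass Rehearsal, Tech Overdub, Woodwind Overdub, Brass Session, Chamber Mixing, Vocals Warm-up, Dress Tracking.
Brass Rehearsal starts before Brass Block ends → Brass Block and Brass Rehearsal overlap.
Tech Overdub starts after Brass Block ends, so nothing later overlaps Brass Block either.
Tech Overdub starts after Brass Rehearsal ends, so nothing later overlaps Brass Rehearsal either.
Woodwind Overdub starts before Tech Overdub ends → Tech Overdub and Woodwind Overdub overlap.
Brass Session starts before Tech Overdub ends → Tech Overdub and Brass Session overlap.
Chamber Mixing starts before Tech Overdub ends → Tech Overdub and Chamber Mixing overlap.
Vocals Warm-up starts exactly when Tech Overdub ends (back-to-back, no overlap), so nothing later overlaps Tech Overdub either.
Brass Session starts before Woodwind Overdub ends → Woodwind Overdub and Brass Session overlap.
Chamber Mixing starts before Woodwind Overdub ends → Woodwind Overdub and Chamber Mixing overlap.
Vocals Warm-up starts before Woodwind Overdub ends → Woodwind Overdub and Vocals Warm-up overlap.
Dress Tracking starts after Woodwind Overdub ends.
Chamber Mixing starts before Brass Session ends → Brass Session and Chamber Mixing overlap.
Vocals Warm-up starts after Brass Session ends, so nothing later overlaps Brass Session either.
Vocals Warm-up starts before Chamber Mixing ends → Chamber Mixing and Vocals Warm-up overlap.
Dress Tracking starts after Chamber Mixing ends.
Dress Tracking starts after Vocals Warm-up ends.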